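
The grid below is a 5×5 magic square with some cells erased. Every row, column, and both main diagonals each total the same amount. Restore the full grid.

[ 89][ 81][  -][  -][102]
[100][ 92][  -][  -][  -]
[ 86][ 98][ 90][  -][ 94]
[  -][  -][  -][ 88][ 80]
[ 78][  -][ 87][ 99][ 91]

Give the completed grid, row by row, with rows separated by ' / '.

89 81 93 85 102 / 100 92 79 96 83 / 86 98 90 82 94 / 97 84 101 88 80 / 78 95 87 99 91

Main diagonal is already complete: 89 + 92 + 90 + 88 + 91 = 450, so that is the magic constant.
Row 3 must total 450; the given cells sum to 368, so (3,4) = 82.
The remaining cell in row 5 is (5,2) = 450 − 355 = 95.
Using column 1: 89 + 100 + 86 + 78 + ? → (4,1) = 450 − 353 = 97.
From column 2, 450 − (81 + 92 + 98 + 95) gives (4,2) = 84.
The remaining cell in column 5 is (2,5) = 450 − 367 = 83.
From anti-diagonal, 450 − (102 + 90 + 84 + 78) gives (2,4) = 96.
Row 2: 100 + 92 + 96 + 83 + ? = 450, so (2,3) = 79.
Row 4 must total 450; the given cells sum to 349, so (4,3) = 101.
Column 3 needs 450; the known cells sum to 357, so (1,3) = 93.
The remaining cell in column 4 is (1,4) = 450 − 365 = 85.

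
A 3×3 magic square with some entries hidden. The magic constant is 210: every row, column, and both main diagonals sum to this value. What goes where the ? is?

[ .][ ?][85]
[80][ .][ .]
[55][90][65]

50

Column 1 must total 210; the given cells sum to 135, so (1,1) = 75.
Column 3 needs 210; the known cells sum to 150, so (2,3) = 60.
From main diagonal, 210 − (75 + 65) gives (2,2) = 70.
Using row 1: 75 + 85 + ? → (1,2) = 210 − 160 = 50.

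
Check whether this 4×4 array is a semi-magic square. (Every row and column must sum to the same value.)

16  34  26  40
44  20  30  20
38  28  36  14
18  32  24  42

Row 1: 16 + 34 + 26 + 40 = 116.
Row 2: 44 + 20 + 30 + 20 = 114.
Row 3: 38 + 28 + 36 + 14 = 116.
Row 4: 18 + 32 + 24 + 42 = 116.
Column 1: 16 + 44 + 38 + 18 = 116.
Column 2: 34 + 20 + 28 + 32 = 114.
Column 3: 26 + 30 + 36 + 24 = 116.
Column 4: 40 + 20 + 14 + 42 = 116.

No — column 2 sums to 114 but column 4 sums to 116.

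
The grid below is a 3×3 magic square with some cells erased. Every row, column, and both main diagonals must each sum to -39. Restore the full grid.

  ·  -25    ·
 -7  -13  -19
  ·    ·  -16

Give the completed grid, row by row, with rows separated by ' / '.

-10 -25 -4 / -7 -13 -19 / -22 -1 -16

Using column 2: -25 + (-13) + ? → (3,2) = -39 − (-38) = -1.
The remaining cell in column 3 is (1,3) = -39 − (-35) = -4.
Main diagonal: -13 + (-16) + ? = -39, so (1,1) = -10.
Anti-diagonal needs -39; the known cells sum to -17, so (3,1) = -22.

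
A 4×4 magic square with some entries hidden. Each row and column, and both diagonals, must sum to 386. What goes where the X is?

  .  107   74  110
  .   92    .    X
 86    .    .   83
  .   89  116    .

113

Row 1 must total 386; the given cells sum to 291, so (1,1) = 95.
Column 2 must total 386; the given cells sum to 288, so (3,2) = 98.
Using row 3: 86 + 98 + 83 + ? → (3,3) = 386 − 267 = 119.
From column 3, 386 − (74 + 119 + 116) gives (2,3) = 77.
Main diagonal: 95 + 92 + 119 + ? = 386, so (4,4) = 80.
Anti-diagonal must total 386; the given cells sum to 285, so (4,1) = 101.
Using column 1: 95 + 86 + 101 + ? → (2,1) = 386 − 282 = 104.
From column 4, 386 − (110 + 83 + 80) gives (2,4) = 113.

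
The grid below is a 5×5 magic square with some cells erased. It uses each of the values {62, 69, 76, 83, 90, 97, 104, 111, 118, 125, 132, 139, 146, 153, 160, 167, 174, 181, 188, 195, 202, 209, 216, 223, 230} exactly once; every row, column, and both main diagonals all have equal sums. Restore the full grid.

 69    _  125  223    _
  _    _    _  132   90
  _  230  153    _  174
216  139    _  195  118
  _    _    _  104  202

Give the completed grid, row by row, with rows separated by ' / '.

The 25 entries sum to 3650, so each line sums to 3650/5 = 730.
Row 4 must total 730; the given cells sum to 668, so (4,3) = 62.
Column 4 needs 730; the known cells sum to 654, so (3,4) = 76.
The remaining cell in column 5 is (1,5) = 730 − 584 = 146.
Main diagonal: 69 + 153 + 195 + 202 + ? = 730, so (2,2) = 111.
Anti-diagonal needs 730; the known cells sum to 570, so (5,1) = 160.
The remaining cell in row 1 is (1,2) = 730 − 563 = 167.
The remaining cell in row 3 is (3,1) = 730 − 633 = 97.
Using column 1: 69 + 97 + 216 + 160 + ? → (2,1) = 730 − 542 = 188.
Column 2: 167 + 111 + 230 + 139 + ? = 730, so (5,2) = 83.
Row 2 needs 730; the known cells sum to 521, so (2,3) = 209.
From row 5, 730 − (160 + 83 + 104 + 202) gives (5,3) = 181.

69 167 125 223 146 / 188 111 209 132 90 / 97 230 153 76 174 / 216 139 62 195 118 / 160 83 181 104 202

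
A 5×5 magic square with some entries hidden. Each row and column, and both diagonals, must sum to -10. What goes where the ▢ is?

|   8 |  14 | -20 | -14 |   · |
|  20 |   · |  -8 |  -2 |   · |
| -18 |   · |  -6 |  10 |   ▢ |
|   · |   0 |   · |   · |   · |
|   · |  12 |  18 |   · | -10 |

Using row 1: 8 + 14 + (-20) + (-14) + ? → (1,5) = -10 − (-12) = 2.
From column 3, -10 − (-20 + (-8) + (-6) + 18) gives (4,3) = 6.
Anti-diagonal: 2 + (-2) + (-6) + 0 + ? = -10, so (5,1) = -4.
Row 5 needs -10; the known cells sum to 16, so (5,4) = -26.
The remaining cell in column 1 is (4,1) = -10 − 6 = -16.
Column 4: -14 + (-2) + 10 + (-26) + ? = -10, so (4,4) = 22.
Main diagonal: 8 + (-6) + 22 + (-10) + ? = -10, so (2,2) = -24.
Row 2 must total -10; the given cells sum to -14, so (2,5) = 4.
Row 4: -16 + 0 + 6 + 22 + ? = -10, so (4,5) = -22.
Column 2: 14 + (-24) + 0 + 12 + ? = -10, so (3,2) = -12.
Column 5 must total -10; the given cells sum to -26, so (3,5) = 16.

16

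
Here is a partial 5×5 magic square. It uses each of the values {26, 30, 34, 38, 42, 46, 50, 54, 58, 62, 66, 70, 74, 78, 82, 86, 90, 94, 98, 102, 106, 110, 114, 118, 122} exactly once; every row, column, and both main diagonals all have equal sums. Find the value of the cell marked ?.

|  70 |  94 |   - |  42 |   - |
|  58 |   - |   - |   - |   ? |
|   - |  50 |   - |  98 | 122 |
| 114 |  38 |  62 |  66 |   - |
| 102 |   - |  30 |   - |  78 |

34

The 25 entries sum to 1850, so each line sums to 1850/5 = 370.
The remaining cell in row 4 is (4,5) = 370 − 280 = 90.
Using column 1: 70 + 58 + 114 + 102 + ? → (3,1) = 370 − 344 = 26.
Row 3 must total 370; the given cells sum to 296, so (3,3) = 74.
Main diagonal needs 370; the known cells sum to 288, so (2,2) = 82.
Column 2: 94 + 82 + 50 + 38 + ? = 370, so (5,2) = 106.
The remaining cell in row 5 is (5,4) = 370 − 316 = 54.
From column 4, 370 − (42 + 98 + 66 + 54) gives (2,4) = 110.
Anti-diagonal needs 370; the known cells sum to 324, so (1,5) = 46.
Row 1: 70 + 94 + 42 + 46 + ? = 370, so (1,3) = 118.
The remaining cell in column 3 is (2,3) = 370 − 284 = 86.
The remaining cell in column 5 is (2,5) = 370 − 336 = 34.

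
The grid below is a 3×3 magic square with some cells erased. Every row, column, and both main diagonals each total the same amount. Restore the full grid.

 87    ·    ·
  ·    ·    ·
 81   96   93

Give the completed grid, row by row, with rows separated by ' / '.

Row 3 is already complete: 81 + 96 + 93 = 270, so that is the magic constant.
The remaining cell in column 1 is (2,1) = 270 − 168 = 102.
Using main diagonal: 87 + 93 + ? → (2,2) = 270 − 180 = 90.
Using anti-diagonal: 90 + 81 + ? → (1,3) = 270 − 171 = 99.
Row 1 must total 270; the given cells sum to 186, so (1,2) = 84.
Row 2 needs 270; the known cells sum to 192, so (2,3) = 78.

87 84 99 / 102 90 78 / 81 96 93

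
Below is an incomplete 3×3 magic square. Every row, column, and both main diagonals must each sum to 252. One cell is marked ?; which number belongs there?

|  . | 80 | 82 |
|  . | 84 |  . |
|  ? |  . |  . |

86

Row 1 needs 252; the known cells sum to 162, so (1,1) = 90.
Column 2 must total 252; the given cells sum to 164, so (3,2) = 88.
Main diagonal must total 252; the given cells sum to 174, so (3,3) = 78.
Anti-diagonal must total 252; the given cells sum to 166, so (3,1) = 86.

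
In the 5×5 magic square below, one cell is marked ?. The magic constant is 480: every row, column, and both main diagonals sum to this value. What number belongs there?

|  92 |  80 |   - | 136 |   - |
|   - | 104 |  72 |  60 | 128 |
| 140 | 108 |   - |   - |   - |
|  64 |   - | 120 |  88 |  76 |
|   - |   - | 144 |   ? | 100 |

112

The remaining cell in row 2 is (2,1) = 480 − 364 = 116.
From row 4, 480 − (64 + 120 + 88 + 76) gives (4,2) = 132.
From column 1, 480 − (92 + 116 + 140 + 64) gives (5,1) = 68.
Using column 2: 80 + 104 + 108 + 132 + ? → (5,2) = 480 − 424 = 56.
From main diagonal, 480 − (92 + 104 + 88 + 100) gives (3,3) = 96.
Anti-diagonal must total 480; the given cells sum to 356, so (1,5) = 124.
The remaining cell in row 1 is (1,3) = 480 − 432 = 48.
Using row 5: 68 + 56 + 144 + 100 + ? → (5,4) = 480 − 368 = 112.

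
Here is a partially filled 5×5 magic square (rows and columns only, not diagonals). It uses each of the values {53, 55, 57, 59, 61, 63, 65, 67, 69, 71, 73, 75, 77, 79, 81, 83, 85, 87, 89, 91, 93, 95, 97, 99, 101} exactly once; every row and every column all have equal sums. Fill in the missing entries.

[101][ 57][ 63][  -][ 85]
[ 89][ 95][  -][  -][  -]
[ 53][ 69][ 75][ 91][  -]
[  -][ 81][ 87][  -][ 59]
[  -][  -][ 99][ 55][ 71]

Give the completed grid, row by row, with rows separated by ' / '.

101 57 63 79 85 / 89 95 61 67 73 / 53 69 75 91 97 / 65 81 87 93 59 / 77 83 99 55 71

The 25 entries sum to 1925, so each line sums to 1925/5 = 385.
The remaining cell in row 1 is (1,4) = 385 − 306 = 79.
Row 3 needs 385; the known cells sum to 288, so (3,5) = 97.
From column 2, 385 − (57 + 95 + 69 + 81) gives (5,2) = 83.
From column 3, 385 − (63 + 75 + 87 + 99) gives (2,3) = 61.
Column 5 needs 385; the known cells sum to 312, so (2,5) = 73.
Row 2: 89 + 95 + 61 + 73 + ? = 385, so (2,4) = 67.
Row 5 must total 385; the given cells sum to 308, so (5,1) = 77.
Column 1 needs 385; the known cells sum to 320, so (4,1) = 65.
Using column 4: 79 + 67 + 91 + 55 + ? → (4,4) = 385 − 292 = 93.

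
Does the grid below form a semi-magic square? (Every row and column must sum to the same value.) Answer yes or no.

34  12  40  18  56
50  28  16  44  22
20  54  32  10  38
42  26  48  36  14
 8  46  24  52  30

Row 1: 34 + 12 + 40 + 18 + 56 = 160.
Row 2: 50 + 28 + 16 + 44 + 22 = 160.
Row 3: 20 + 54 + 32 + 10 + 38 = 154.
Row 4: 42 + 26 + 48 + 36 + 14 = 166.
Row 5: 8 + 46 + 24 + 52 + 30 = 160.
Column 1: 34 + 50 + 20 + 42 + 8 = 154.
Column 2: 12 + 28 + 54 + 26 + 46 = 166.
Column 3: 40 + 16 + 32 + 48 + 24 = 160.
Column 4: 18 + 44 + 10 + 36 + 52 = 160.
Column 5: 56 + 22 + 38 + 14 + 30 = 160.

No — column 4 sums to 160 but row 4 sums to 166.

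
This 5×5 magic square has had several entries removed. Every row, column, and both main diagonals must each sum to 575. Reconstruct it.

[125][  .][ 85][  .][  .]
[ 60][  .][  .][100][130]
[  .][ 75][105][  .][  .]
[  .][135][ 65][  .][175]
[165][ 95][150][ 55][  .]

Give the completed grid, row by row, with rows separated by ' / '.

Using row 5: 165 + 95 + 150 + 55 + ? → (5,5) = 575 − 465 = 110.
Column 3: 85 + 105 + 65 + 150 + ? = 575, so (2,3) = 170.
Anti-diagonal must total 575; the given cells sum to 505, so (1,5) = 70.
Row 2 needs 575; the known cells sum to 460, so (2,2) = 115.
Column 2 needs 575; the known cells sum to 420, so (1,2) = 155.
The remaining cell in column 5 is (3,5) = 575 − 485 = 90.
Main diagonal needs 575; the known cells sum to 455, so (4,4) = 120.
Row 1: 125 + 155 + 85 + 70 + ? = 575, so (1,4) = 140.
Row 4 needs 575; the known cells sum to 495, so (4,1) = 80.
Column 1 needs 575; the known cells sum to 430, so (3,1) = 145.
Column 4 must total 575; the given cells sum to 415, so (3,4) = 160.

125 155 85 140 70 / 60 115 170 100 130 / 145 75 105 160 90 / 80 135 65 120 175 / 165 95 150 55 110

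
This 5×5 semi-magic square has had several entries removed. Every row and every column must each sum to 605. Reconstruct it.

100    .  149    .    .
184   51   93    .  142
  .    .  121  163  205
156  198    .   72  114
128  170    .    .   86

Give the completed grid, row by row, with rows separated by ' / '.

Row 2 needs 605; the known cells sum to 470, so (2,4) = 135.
Using row 4: 156 + 198 + 72 + 114 + ? → (4,3) = 605 − 540 = 65.
From column 1, 605 − (100 + 184 + 156 + 128) gives (3,1) = 37.
Column 3: 149 + 93 + 121 + 65 + ? = 605, so (5,3) = 177.
Using column 5: 142 + 205 + 114 + 86 + ? → (1,5) = 605 − 547 = 58.
The remaining cell in row 3 is (3,2) = 605 − 526 = 79.
From row 5, 605 − (128 + 170 + 177 + 86) gives (5,4) = 44.
Column 2: 51 + 79 + 198 + 170 + ? = 605, so (1,2) = 107.
Column 4 needs 605; the known cells sum to 414, so (1,4) = 191.

100 107 149 191 58 / 184 51 93 135 142 / 37 79 121 163 205 / 156 198 65 72 114 / 128 170 177 44 86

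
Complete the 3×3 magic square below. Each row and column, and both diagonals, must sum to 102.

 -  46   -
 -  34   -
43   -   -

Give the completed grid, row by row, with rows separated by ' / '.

Column 2: 46 + 34 + ? = 102, so (3,2) = 22.
The remaining cell in anti-diagonal is (1,3) = 102 − 77 = 25.
The remaining cell in row 1 is (1,1) = 102 − 71 = 31.
Row 3: 43 + 22 + ? = 102, so (3,3) = 37.
The remaining cell in column 1 is (2,1) = 102 − 74 = 28.
From column 3, 102 − (25 + 37) gives (2,3) = 40.

31 46 25 / 28 34 40 / 43 22 37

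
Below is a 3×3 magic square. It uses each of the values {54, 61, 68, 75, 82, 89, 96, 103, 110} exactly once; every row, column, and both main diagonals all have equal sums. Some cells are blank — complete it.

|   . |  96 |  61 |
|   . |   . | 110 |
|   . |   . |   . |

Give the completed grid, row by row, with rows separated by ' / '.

89 96 61 / 54 82 110 / 103 68 75

The 9 entries sum to 738, so each line sums to 738/3 = 246.
Row 1: 96 + 61 + ? = 246, so (1,1) = 89.
Column 3 must total 246; the given cells sum to 171, so (3,3) = 75.
Main diagonal must total 246; the given cells sum to 164, so (2,2) = 82.
Anti-diagonal needs 246; the known cells sum to 143, so (3,1) = 103.
The remaining cell in row 2 is (2,1) = 246 − 192 = 54.
Using row 3: 103 + 75 + ? → (3,2) = 246 − 178 = 68.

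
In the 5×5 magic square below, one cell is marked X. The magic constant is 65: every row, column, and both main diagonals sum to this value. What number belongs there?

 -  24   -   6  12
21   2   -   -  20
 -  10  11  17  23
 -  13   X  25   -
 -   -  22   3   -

Using row 3: 10 + 11 + 17 + 23 + ? → (3,1) = 65 − 61 = 4.
Column 2: 24 + 2 + 10 + 13 + ? = 65, so (5,2) = 16.
The remaining cell in column 4 is (2,4) = 65 − 51 = 14.
The remaining cell in anti-diagonal is (5,1) = 65 − 50 = 15.
Row 2: 21 + 2 + 14 + 20 + ? = 65, so (2,3) = 8.
Row 5: 15 + 16 + 22 + 3 + ? = 65, so (5,5) = 9.
Column 5 must total 65; the given cells sum to 64, so (4,5) = 1.
Main diagonal: 2 + 11 + 25 + 9 + ? = 65, so (1,1) = 18.
From row 1, 65 − (18 + 24 + 6 + 12) gives (1,3) = 5.
The remaining cell in column 1 is (4,1) = 65 − 58 = 7.
Using column 3: 5 + 8 + 11 + 22 + ? → (4,3) = 65 − 46 = 19.

19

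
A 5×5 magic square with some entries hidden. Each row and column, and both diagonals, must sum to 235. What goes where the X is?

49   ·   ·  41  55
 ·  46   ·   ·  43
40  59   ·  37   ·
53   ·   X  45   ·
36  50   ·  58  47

56

Row 5: 36 + 50 + 58 + 47 + ? = 235, so (5,3) = 44.
Column 1 needs 235; the known cells sum to 178, so (2,1) = 57.
Column 4 needs 235; the known cells sum to 181, so (2,4) = 54.
Main diagonal: 49 + 46 + 45 + 47 + ? = 235, so (3,3) = 48.
Using anti-diagonal: 55 + 54 + 48 + 36 + ? → (4,2) = 235 − 193 = 42.
Row 2 needs 235; the known cells sum to 200, so (2,3) = 35.
From row 3, 235 − (40 + 59 + 48 + 37) gives (3,5) = 51.
Column 2 must total 235; the given cells sum to 197, so (1,2) = 38.
From column 5, 235 − (55 + 43 + 51 + 47) gives (4,5) = 39.
Row 1 must total 235; the given cells sum to 183, so (1,3) = 52.
Row 4 must total 235; the given cells sum to 179, so (4,3) = 56.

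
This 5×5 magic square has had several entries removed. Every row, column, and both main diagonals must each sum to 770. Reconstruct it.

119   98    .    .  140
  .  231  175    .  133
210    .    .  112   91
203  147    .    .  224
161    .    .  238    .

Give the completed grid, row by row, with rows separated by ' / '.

Column 1: 119 + 210 + 203 + 161 + ? = 770, so (2,1) = 77.
Column 5 needs 770; the known cells sum to 588, so (5,5) = 182.
The remaining cell in row 2 is (2,4) = 770 − 616 = 154.
The remaining cell in anti-diagonal is (3,3) = 770 − 602 = 168.
Row 3: 210 + 168 + 112 + 91 + ? = 770, so (3,2) = 189.
The remaining cell in column 2 is (5,2) = 770 − 665 = 105.
From main diagonal, 770 − (119 + 231 + 168 + 182) gives (4,4) = 70.
Row 4: 203 + 147 + 70 + 224 + ? = 770, so (4,3) = 126.
From row 5, 770 − (161 + 105 + 238 + 182) gives (5,3) = 84.
Using column 3: 175 + 168 + 126 + 84 + ? → (1,3) = 770 − 553 = 217.
Column 4 must total 770; the given cells sum to 574, so (1,4) = 196.

119 98 217 196 140 / 77 231 175 154 133 / 210 189 168 112 91 / 203 147 126 70 224 / 161 105 84 238 182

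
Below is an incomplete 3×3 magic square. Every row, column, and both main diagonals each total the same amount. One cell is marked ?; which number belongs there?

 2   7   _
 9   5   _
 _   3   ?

Column 2 is complete and sums to 15; that is the magic constant.
Row 1: 2 + 7 + ? = 15, so (1,3) = 6.
Row 2: 9 + 5 + ? = 15, so (2,3) = 1.
The remaining cell in column 1 is (3,1) = 15 − 11 = 4.
From column 3, 15 − (6 + 1) gives (3,3) = 8.

8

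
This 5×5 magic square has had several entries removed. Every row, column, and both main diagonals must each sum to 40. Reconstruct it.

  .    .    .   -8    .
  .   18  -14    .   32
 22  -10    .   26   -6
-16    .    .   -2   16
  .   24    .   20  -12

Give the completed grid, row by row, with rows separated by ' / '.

28 -4 14 -8 10 / 0 18 -14 4 32 / 22 -10 8 26 -6 / -16 12 30 -2 16 / 6 24 2 20 -12

Row 3 must total 40; the given cells sum to 32, so (3,3) = 8.
Column 4 must total 40; the given cells sum to 36, so (2,4) = 4.
Using column 5: 32 + (-6) + 16 + (-12) + ? → (1,5) = 40 − 30 = 10.
Main diagonal must total 40; the given cells sum to 12, so (1,1) = 28.
Using row 2: 18 + (-14) + 4 + 32 + ? → (2,1) = 40 − 40 = 0.
Column 1 needs 40; the known cells sum to 34, so (5,1) = 6.
The remaining cell in anti-diagonal is (4,2) = 40 − 28 = 12.
Row 4: -16 + 12 + (-2) + 16 + ? = 40, so (4,3) = 30.
The remaining cell in row 5 is (5,3) = 40 − 38 = 2.
Column 2 must total 40; the given cells sum to 44, so (1,2) = -4.
The remaining cell in column 3 is (1,3) = 40 − 26 = 14.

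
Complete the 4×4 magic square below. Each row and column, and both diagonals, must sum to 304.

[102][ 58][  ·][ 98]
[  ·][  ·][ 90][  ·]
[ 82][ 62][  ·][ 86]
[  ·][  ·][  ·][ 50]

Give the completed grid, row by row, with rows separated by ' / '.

Row 1 needs 304; the known cells sum to 258, so (1,3) = 46.
Row 3: 82 + 62 + 86 + ? = 304, so (3,3) = 74.
The remaining cell in column 3 is (4,3) = 304 − 210 = 94.
The remaining cell in column 4 is (2,4) = 304 − 234 = 70.
Main diagonal needs 304; the known cells sum to 226, so (2,2) = 78.
Anti-diagonal needs 304; the known cells sum to 250, so (4,1) = 54.
The remaining cell in row 2 is (2,1) = 304 − 238 = 66.
Row 4 needs 304; the known cells sum to 198, so (4,2) = 106.

102 58 46 98 / 66 78 90 70 / 82 62 74 86 / 54 106 94 50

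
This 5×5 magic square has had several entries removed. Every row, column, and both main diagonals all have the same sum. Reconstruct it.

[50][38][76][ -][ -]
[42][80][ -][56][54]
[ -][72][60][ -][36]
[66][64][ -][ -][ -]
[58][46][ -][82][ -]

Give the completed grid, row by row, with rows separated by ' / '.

50 38 76 74 62 / 42 80 68 56 54 / 84 72 60 48 36 / 66 64 52 40 78 / 58 46 44 82 70

Column 2 is already complete: 38 + 80 + 72 + 64 + 46 = 300, so that is the magic constant.
Row 2: 42 + 80 + 56 + 54 + ? = 300, so (2,3) = 68.
From column 1, 300 − (50 + 42 + 66 + 58) gives (3,1) = 84.
Anti-diagonal: 56 + 60 + 64 + 58 + ? = 300, so (1,5) = 62.
Row 1: 50 + 38 + 76 + 62 + ? = 300, so (1,4) = 74.
The remaining cell in row 3 is (3,4) = 300 − 252 = 48.
From column 4, 300 − (74 + 56 + 48 + 82) gives (4,4) = 40.
From main diagonal, 300 − (50 + 80 + 60 + 40) gives (5,5) = 70.
Using row 5: 58 + 46 + 82 + 70 + ? → (5,3) = 300 − 256 = 44.
From column 3, 300 − (76 + 68 + 60 + 44) gives (4,3) = 52.
Using column 5: 62 + 54 + 36 + 70 + ? → (4,5) = 300 − 222 = 78.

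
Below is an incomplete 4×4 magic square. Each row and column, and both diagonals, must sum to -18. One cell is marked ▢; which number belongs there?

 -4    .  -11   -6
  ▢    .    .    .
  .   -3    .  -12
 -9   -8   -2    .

-7

Row 1 needs -18; the known cells sum to -21, so (1,2) = 3.
From row 4, -18 − (-9 + (-8) + (-2)) gives (4,4) = 1.
Column 2: 3 + (-3) + (-8) + ? = -18, so (2,2) = -10.
Column 4: -6 + (-12) + 1 + ? = -18, so (2,4) = -1.
Main diagonal needs -18; the known cells sum to -13, so (3,3) = -5.
The remaining cell in anti-diagonal is (2,3) = -18 − (-18) = 0.
Row 2: -10 + 0 + (-1) + ? = -18, so (2,1) = -7.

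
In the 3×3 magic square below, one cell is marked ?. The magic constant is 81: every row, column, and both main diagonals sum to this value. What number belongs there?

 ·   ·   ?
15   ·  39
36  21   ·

Row 2 must total 81; the given cells sum to 54, so (2,2) = 27.
Row 3 must total 81; the given cells sum to 57, so (3,3) = 24.
Column 1 must total 81; the given cells sum to 51, so (1,1) = 30.
Column 2: 27 + 21 + ? = 81, so (1,2) = 33.
Column 3 must total 81; the given cells sum to 63, so (1,3) = 18.

18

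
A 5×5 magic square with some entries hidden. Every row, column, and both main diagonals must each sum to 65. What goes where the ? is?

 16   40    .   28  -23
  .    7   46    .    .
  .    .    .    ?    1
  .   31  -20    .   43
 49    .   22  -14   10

37

From row 1, 65 − (16 + 40 + 28 + (-23)) gives (1,3) = 4.
From row 5, 65 − (49 + 22 + (-14) + 10) gives (5,2) = -2.
Column 2 needs 65; the known cells sum to 76, so (3,2) = -11.
Using column 3: 4 + 46 + (-20) + 22 + ? → (3,3) = 65 − 52 = 13.
Column 5: -23 + 1 + 43 + 10 + ? = 65, so (2,5) = 34.
Main diagonal needs 65; the known cells sum to 46, so (4,4) = 19.
Anti-diagonal: -23 + 13 + 31 + 49 + ? = 65, so (2,4) = -5.
The remaining cell in row 2 is (2,1) = 65 − 82 = -17.
The remaining cell in row 4 is (4,1) = 65 − 73 = -8.
Column 1 must total 65; the given cells sum to 40, so (3,1) = 25.
The remaining cell in column 4 is (3,4) = 65 − 28 = 37.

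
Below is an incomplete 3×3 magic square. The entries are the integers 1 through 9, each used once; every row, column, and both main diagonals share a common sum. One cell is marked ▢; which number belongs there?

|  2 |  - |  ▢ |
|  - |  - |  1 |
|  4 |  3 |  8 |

6

The entries are 1 through 9, which sum to 45, so each line sums to 45/3 = 15.
Column 1 needs 15; the known cells sum to 6, so (2,1) = 9.
Column 3 needs 15; the known cells sum to 9, so (1,3) = 6.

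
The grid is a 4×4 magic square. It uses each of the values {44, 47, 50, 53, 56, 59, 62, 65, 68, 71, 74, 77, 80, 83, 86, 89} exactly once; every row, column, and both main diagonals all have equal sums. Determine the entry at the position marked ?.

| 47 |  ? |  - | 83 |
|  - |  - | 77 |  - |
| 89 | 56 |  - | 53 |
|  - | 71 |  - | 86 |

74

The 16 entries sum to 1064, so each line sums to 1064/4 = 266.
Row 3 needs 266; the known cells sum to 198, so (3,3) = 68.
Using column 4: 83 + 53 + 86 + ? → (2,4) = 266 − 222 = 44.
Using main diagonal: 47 + 68 + 86 + ? → (2,2) = 266 − 201 = 65.
Anti-diagonal needs 266; the known cells sum to 216, so (4,1) = 50.
Row 2 must total 266; the given cells sum to 186, so (2,1) = 80.
Using row 4: 50 + 71 + 86 + ? → (4,3) = 266 − 207 = 59.
Column 2 must total 266; the given cells sum to 192, so (1,2) = 74.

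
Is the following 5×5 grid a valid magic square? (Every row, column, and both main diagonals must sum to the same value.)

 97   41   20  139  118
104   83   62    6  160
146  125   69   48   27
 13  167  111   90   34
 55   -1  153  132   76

Row 1: 97 + 41 + 20 + 139 + 118 = 415.
Row 2: 104 + 83 + 62 + 6 + 160 = 415.
Row 3: 146 + 125 + 69 + 48 + 27 = 415.
Row 4: 13 + 167 + 111 + 90 + 34 = 415.
Row 5: 55 + (-1) + 153 + 132 + 76 = 415.
Column 1: 97 + 104 + 146 + 13 + 55 = 415.
Column 2: 41 + 83 + 125 + 167 + (-1) = 415.
Column 3: 20 + 62 + 69 + 111 + 153 = 415.
Column 4: 139 + 6 + 48 + 90 + 132 = 415.
Column 5: 118 + 160 + 27 + 34 + 76 = 415.
Main diagonal: 97 + 83 + 69 + 90 + 76 = 415.
Anti-diagonal: 118 + 6 + 69 + 167 + 55 = 415.
All lines sum to 415.

Yes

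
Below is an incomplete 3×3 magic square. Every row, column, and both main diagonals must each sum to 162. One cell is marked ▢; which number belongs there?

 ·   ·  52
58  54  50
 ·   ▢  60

46

Main diagonal needs 162; the known cells sum to 114, so (1,1) = 48.
Anti-diagonal needs 162; the known cells sum to 106, so (3,1) = 56.
Row 1 needs 162; the known cells sum to 100, so (1,2) = 62.
Row 3: 56 + 60 + ? = 162, so (3,2) = 46.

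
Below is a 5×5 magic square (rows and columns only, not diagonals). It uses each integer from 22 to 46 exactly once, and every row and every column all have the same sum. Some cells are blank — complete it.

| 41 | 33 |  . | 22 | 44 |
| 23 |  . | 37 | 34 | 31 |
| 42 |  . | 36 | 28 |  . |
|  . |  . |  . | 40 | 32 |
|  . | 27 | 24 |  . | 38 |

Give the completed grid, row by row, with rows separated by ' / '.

41 33 30 22 44 / 23 45 37 34 31 / 42 39 36 28 25 / 29 26 43 40 32 / 35 27 24 46 38

The entries are 22 through 46, which sum to 850, so each line sums to 850/5 = 170.
Row 1 needs 170; the known cells sum to 140, so (1,3) = 30.
Row 2: 23 + 37 + 34 + 31 + ? = 170, so (2,2) = 45.
The remaining cell in column 3 is (4,3) = 170 − 127 = 43.
Column 4 must total 170; the given cells sum to 124, so (5,4) = 46.
Column 5 needs 170; the known cells sum to 145, so (3,5) = 25.
Using row 3: 42 + 36 + 28 + 25 + ? → (3,2) = 170 − 131 = 39.
From row 5, 170 − (27 + 24 + 46 + 38) gives (5,1) = 35.
From column 1, 170 − (41 + 23 + 42 + 35) gives (4,1) = 29.
Using column 2: 33 + 45 + 39 + 27 + ? → (4,2) = 170 − 144 = 26.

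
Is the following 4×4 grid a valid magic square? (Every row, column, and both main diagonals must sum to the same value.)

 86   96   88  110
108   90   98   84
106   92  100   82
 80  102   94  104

Yes

Row 1: 86 + 96 + 88 + 110 = 380.
Row 2: 108 + 90 + 98 + 84 = 380.
Row 3: 106 + 92 + 100 + 82 = 380.
Row 4: 80 + 102 + 94 + 104 = 380.
Column 1: 86 + 108 + 106 + 80 = 380.
Column 2: 96 + 90 + 92 + 102 = 380.
Column 3: 88 + 98 + 100 + 94 = 380.
Column 4: 110 + 84 + 82 + 104 = 380.
Main diagonal: 86 + 90 + 100 + 104 = 380.
Anti-diagonal: 110 + 98 + 92 + 80 = 380.
All lines sum to 380.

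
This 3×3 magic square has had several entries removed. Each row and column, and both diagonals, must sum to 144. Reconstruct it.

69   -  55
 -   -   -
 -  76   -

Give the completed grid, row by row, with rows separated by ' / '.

Using row 1: 69 + 55 + ? → (1,2) = 144 − 124 = 20.
Using column 2: 20 + 76 + ? → (2,2) = 144 − 96 = 48.
The remaining cell in main diagonal is (3,3) = 144 − 117 = 27.
Anti-diagonal needs 144; the known cells sum to 103, so (3,1) = 41.
Column 1: 69 + 41 + ? = 144, so (2,1) = 34.
Using column 3: 55 + 27 + ? → (2,3) = 144 − 82 = 62.

69 20 55 / 34 48 62 / 41 76 27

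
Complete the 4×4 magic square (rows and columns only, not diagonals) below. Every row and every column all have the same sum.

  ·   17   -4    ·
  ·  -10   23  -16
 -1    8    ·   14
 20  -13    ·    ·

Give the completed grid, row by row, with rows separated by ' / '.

-22 17 -4 11 / 5 -10 23 -16 / -1 8 -19 14 / 20 -13 2 -7

Column 2 is already complete: 17 + -10 + 8 + -13 = 2, so that is the magic constant.
Row 2 needs 2; the known cells sum to -3, so (2,1) = 5.
From row 3, 2 − (-1 + 8 + 14) gives (3,3) = -19.
Column 1: 5 + (-1) + 20 + ? = 2, so (1,1) = -22.
The remaining cell in column 3 is (4,3) = 2 − 0 = 2.
Row 1 must total 2; the given cells sum to -9, so (1,4) = 11.
The remaining cell in row 4 is (4,4) = 2 − 9 = -7.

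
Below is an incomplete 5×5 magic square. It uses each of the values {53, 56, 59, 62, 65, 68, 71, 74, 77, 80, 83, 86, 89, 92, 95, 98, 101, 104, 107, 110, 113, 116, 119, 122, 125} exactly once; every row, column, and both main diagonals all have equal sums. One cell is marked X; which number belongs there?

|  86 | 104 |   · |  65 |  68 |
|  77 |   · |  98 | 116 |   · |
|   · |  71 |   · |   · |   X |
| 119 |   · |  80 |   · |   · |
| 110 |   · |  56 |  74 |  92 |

The 25 entries sum to 2225, so each line sums to 2225/5 = 445.
From row 1, 445 − (86 + 104 + 65 + 68) gives (1,3) = 122.
Row 5 must total 445; the given cells sum to 332, so (5,2) = 113.
The remaining cell in column 1 is (3,1) = 445 − 392 = 53.
Column 3 must total 445; the given cells sum to 356, so (3,3) = 89.
Anti-diagonal needs 445; the known cells sum to 383, so (4,2) = 62.
The remaining cell in column 2 is (2,2) = 445 − 350 = 95.
Main diagonal needs 445; the known cells sum to 362, so (4,4) = 83.
Row 2 needs 445; the known cells sum to 386, so (2,5) = 59.
Row 4: 119 + 62 + 80 + 83 + ? = 445, so (4,5) = 101.
From column 4, 445 − (65 + 116 + 83 + 74) gives (3,4) = 107.
Column 5 must total 445; the given cells sum to 320, so (3,5) = 125.

125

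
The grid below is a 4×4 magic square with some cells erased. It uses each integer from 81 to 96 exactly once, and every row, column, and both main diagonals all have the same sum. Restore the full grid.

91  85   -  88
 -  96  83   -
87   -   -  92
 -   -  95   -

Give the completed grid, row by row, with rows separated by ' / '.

The entries are 81 through 96, which sum to 1416, so each line sums to 1416/4 = 354.
Row 1 must total 354; the given cells sum to 264, so (1,3) = 90.
The remaining cell in column 3 is (3,3) = 354 − 268 = 86.
From main diagonal, 354 − (91 + 96 + 86) gives (4,4) = 81.
Row 3: 87 + 86 + 92 + ? = 354, so (3,2) = 89.
Using column 2: 85 + 96 + 89 + ? → (4,2) = 354 − 270 = 84.
Column 4 must total 354; the given cells sum to 261, so (2,4) = 93.
The remaining cell in anti-diagonal is (4,1) = 354 − 260 = 94.
Row 2: 96 + 83 + 93 + ? = 354, so (2,1) = 82.

91 85 90 88 / 82 96 83 93 / 87 89 86 92 / 94 84 95 81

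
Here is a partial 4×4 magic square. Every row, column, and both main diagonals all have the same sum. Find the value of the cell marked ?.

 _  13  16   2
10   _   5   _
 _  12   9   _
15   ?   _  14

Anti-diagonal is complete and sums to 34; that is the magic constant.
Row 1: 13 + 16 + 2 + ? = 34, so (1,1) = 3.
The remaining cell in column 1 is (3,1) = 34 − 28 = 6.
Column 3 must total 34; the given cells sum to 30, so (4,3) = 4.
Main diagonal: 3 + 9 + 14 + ? = 34, so (2,2) = 8.
From row 2, 34 − (10 + 8 + 5) gives (2,4) = 11.
The remaining cell in row 3 is (3,4) = 34 − 27 = 7.
Row 4: 15 + 4 + 14 + ? = 34, so (4,2) = 1.

1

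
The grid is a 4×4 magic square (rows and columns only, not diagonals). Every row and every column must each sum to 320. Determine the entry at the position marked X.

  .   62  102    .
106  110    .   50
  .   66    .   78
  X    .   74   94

70

Row 2 must total 320; the given cells sum to 266, so (2,3) = 54.
Using column 2: 62 + 110 + 66 + ? → (4,2) = 320 − 238 = 82.
Column 3 needs 320; the known cells sum to 230, so (3,3) = 90.
From column 4, 320 − (50 + 78 + 94) gives (1,4) = 98.
Row 1 needs 320; the known cells sum to 262, so (1,1) = 58.
The remaining cell in row 3 is (3,1) = 320 − 234 = 86.
The remaining cell in row 4 is (4,1) = 320 − 250 = 70.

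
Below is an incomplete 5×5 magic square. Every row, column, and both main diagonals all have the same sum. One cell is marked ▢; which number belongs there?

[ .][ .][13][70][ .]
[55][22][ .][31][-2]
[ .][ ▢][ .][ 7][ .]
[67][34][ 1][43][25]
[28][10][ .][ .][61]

58

Row 4 is complete and sums to 170; that is the magic constant.
Using row 2: 55 + 22 + 31 + (-2) + ? → (2,3) = 170 − 106 = 64.
From column 4, 170 − (70 + 31 + 7 + 43) gives (5,4) = 19.
The remaining cell in row 5 is (5,3) = 170 − 118 = 52.
Column 3 must total 170; the given cells sum to 130, so (3,3) = 40.
Main diagonal: 22 + 40 + 43 + 61 + ? = 170, so (1,1) = 4.
The remaining cell in anti-diagonal is (1,5) = 170 − 133 = 37.
From row 1, 170 − (4 + 13 + 70 + 37) gives (1,2) = 46.
From column 1, 170 − (4 + 55 + 67 + 28) gives (3,1) = 16.
Column 2 needs 170; the known cells sum to 112, so (3,2) = 58.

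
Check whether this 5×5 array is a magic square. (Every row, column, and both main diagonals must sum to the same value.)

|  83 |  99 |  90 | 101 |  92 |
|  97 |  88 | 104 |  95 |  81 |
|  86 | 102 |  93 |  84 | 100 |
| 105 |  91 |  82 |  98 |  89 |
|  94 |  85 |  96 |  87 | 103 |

Row 1: 83 + 99 + 90 + 101 + 92 = 465.
Row 2: 97 + 88 + 104 + 95 + 81 = 465.
Row 3: 86 + 102 + 93 + 84 + 100 = 465.
Row 4: 105 + 91 + 82 + 98 + 89 = 465.
Row 5: 94 + 85 + 96 + 87 + 103 = 465.
Column 1: 83 + 97 + 86 + 105 + 94 = 465.
Column 2: 99 + 88 + 102 + 91 + 85 = 465.
Column 3: 90 + 104 + 93 + 82 + 96 = 465.
Column 4: 101 + 95 + 84 + 98 + 87 = 465.
Column 5: 92 + 81 + 100 + 89 + 103 = 465.
Main diagonal: 83 + 88 + 93 + 98 + 103 = 465.
Anti-diagonal: 92 + 95 + 93 + 91 + 94 = 465.
All lines sum to 465.

Yes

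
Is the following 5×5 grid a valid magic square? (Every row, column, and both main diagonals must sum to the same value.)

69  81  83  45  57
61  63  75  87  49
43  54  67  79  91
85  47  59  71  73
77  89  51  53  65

No — row 4 sums to 335 but column 2 sums to 334.

Row 1: 69 + 81 + 83 + 45 + 57 = 335.
Row 2: 61 + 63 + 75 + 87 + 49 = 335.
Row 3: 43 + 54 + 67 + 79 + 91 = 334.
Row 4: 85 + 47 + 59 + 71 + 73 = 335.
Row 5: 77 + 89 + 51 + 53 + 65 = 335.
Column 1: 69 + 61 + 43 + 85 + 77 = 335.
Column 2: 81 + 63 + 54 + 47 + 89 = 334.
Column 3: 83 + 75 + 67 + 59 + 51 = 335.
Column 4: 45 + 87 + 79 + 71 + 53 = 335.
Column 5: 57 + 49 + 91 + 73 + 65 = 335.
Main diagonal: 69 + 63 + 67 + 71 + 65 = 335.
Anti-diagonal: 57 + 87 + 67 + 47 + 77 = 335.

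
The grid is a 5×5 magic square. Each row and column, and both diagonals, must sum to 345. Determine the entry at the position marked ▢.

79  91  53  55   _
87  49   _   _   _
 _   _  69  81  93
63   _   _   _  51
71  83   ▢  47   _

From row 1, 345 − (79 + 91 + 53 + 55) gives (1,5) = 67.
Column 1: 79 + 87 + 63 + 71 + ? = 345, so (3,1) = 45.
Row 3 needs 345; the known cells sum to 288, so (3,2) = 57.
From column 2, 345 − (91 + 49 + 57 + 83) gives (4,2) = 65.
Anti-diagonal must total 345; the given cells sum to 272, so (2,4) = 73.
Using column 4: 55 + 73 + 81 + 47 + ? → (4,4) = 345 − 256 = 89.
Main diagonal: 79 + 49 + 69 + 89 + ? = 345, so (5,5) = 59.
Row 4 needs 345; the known cells sum to 268, so (4,3) = 77.
Row 5: 71 + 83 + 47 + 59 + ? = 345, so (5,3) = 85.

85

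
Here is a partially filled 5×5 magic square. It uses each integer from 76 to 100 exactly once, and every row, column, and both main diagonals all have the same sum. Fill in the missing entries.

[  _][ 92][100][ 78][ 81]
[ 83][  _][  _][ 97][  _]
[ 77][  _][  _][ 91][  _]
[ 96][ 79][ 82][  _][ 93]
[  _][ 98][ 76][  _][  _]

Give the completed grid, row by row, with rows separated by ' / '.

89 92 100 78 81 / 83 86 94 97 80 / 77 85 88 91 99 / 96 79 82 90 93 / 95 98 76 84 87

The entries are 76 through 100, which sum to 2200, so each line sums to 2200/5 = 440.
Row 1 needs 440; the known cells sum to 351, so (1,1) = 89.
Using row 4: 96 + 79 + 82 + 93 + ? → (4,4) = 440 − 350 = 90.
Using column 1: 89 + 83 + 77 + 96 + ? → (5,1) = 440 − 345 = 95.
Column 4: 78 + 97 + 91 + 90 + ? = 440, so (5,4) = 84.
Using anti-diagonal: 81 + 97 + 79 + 95 + ? → (3,3) = 440 − 352 = 88.
Using row 5: 95 + 98 + 76 + 84 + ? → (5,5) = 440 − 353 = 87.
Column 3 needs 440; the known cells sum to 346, so (2,3) = 94.
The remaining cell in main diagonal is (2,2) = 440 − 354 = 86.
Row 2: 83 + 86 + 94 + 97 + ? = 440, so (2,5) = 80.
Column 2: 92 + 86 + 79 + 98 + ? = 440, so (3,2) = 85.
Column 5 must total 440; the given cells sum to 341, so (3,5) = 99.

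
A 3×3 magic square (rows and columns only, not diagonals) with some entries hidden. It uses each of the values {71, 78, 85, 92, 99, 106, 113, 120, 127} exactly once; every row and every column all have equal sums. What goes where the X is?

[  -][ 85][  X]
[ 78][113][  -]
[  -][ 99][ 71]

120

The 9 entries sum to 891, so each line sums to 891/3 = 297.
Using row 2: 78 + 113 + ? → (2,3) = 297 − 191 = 106.
The remaining cell in row 3 is (3,1) = 297 − 170 = 127.
Column 1 must total 297; the given cells sum to 205, so (1,1) = 92.
Column 3 needs 297; the known cells sum to 177, so (1,3) = 120.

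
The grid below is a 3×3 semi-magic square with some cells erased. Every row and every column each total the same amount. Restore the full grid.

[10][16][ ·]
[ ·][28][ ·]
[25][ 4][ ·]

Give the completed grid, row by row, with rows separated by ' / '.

Column 2 is already complete: 16 + 28 + 4 = 48, so that is the magic constant.
From row 1, 48 − (10 + 16) gives (1,3) = 22.
Row 3 needs 48; the known cells sum to 29, so (3,3) = 19.
Column 1 needs 48; the known cells sum to 35, so (2,1) = 13.
Using column 3: 22 + 19 + ? → (2,3) = 48 − 41 = 7.

10 16 22 / 13 28 7 / 25 4 19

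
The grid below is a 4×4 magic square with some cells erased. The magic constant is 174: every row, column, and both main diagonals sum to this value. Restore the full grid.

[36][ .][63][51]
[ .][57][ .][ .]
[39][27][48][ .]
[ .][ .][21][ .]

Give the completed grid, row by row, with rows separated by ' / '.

The remaining cell in row 1 is (1,2) = 174 − 150 = 24.
From row 3, 174 − (39 + 27 + 48) gives (3,4) = 60.
From column 2, 174 − (24 + 57 + 27) gives (4,2) = 66.
Using column 3: 63 + 48 + 21 + ? → (2,3) = 174 − 132 = 42.
From main diagonal, 174 − (36 + 57 + 48) gives (4,4) = 33.
Anti-diagonal needs 174; the known cells sum to 120, so (4,1) = 54.
Column 1 needs 174; the known cells sum to 129, so (2,1) = 45.
Column 4 needs 174; the known cells sum to 144, so (2,4) = 30.

36 24 63 51 / 45 57 42 30 / 39 27 48 60 / 54 66 21 33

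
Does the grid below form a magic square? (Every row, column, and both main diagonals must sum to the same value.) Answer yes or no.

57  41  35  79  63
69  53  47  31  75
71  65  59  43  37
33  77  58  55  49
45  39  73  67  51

No — column 3 sums to 272 but row 5 sums to 275.

Row 1: 57 + 41 + 35 + 79 + 63 = 275.
Row 2: 69 + 53 + 47 + 31 + 75 = 275.
Row 3: 71 + 65 + 59 + 43 + 37 = 275.
Row 4: 33 + 77 + 58 + 55 + 49 = 272.
Row 5: 45 + 39 + 73 + 67 + 51 = 275.
Column 1: 57 + 69 + 71 + 33 + 45 = 275.
Column 2: 41 + 53 + 65 + 77 + 39 = 275.
Column 3: 35 + 47 + 59 + 58 + 73 = 272.
Column 4: 79 + 31 + 43 + 55 + 67 = 275.
Column 5: 63 + 75 + 37 + 49 + 51 = 275.
Main diagonal: 57 + 53 + 59 + 55 + 51 = 275.
Anti-diagonal: 63 + 31 + 59 + 77 + 45 = 275.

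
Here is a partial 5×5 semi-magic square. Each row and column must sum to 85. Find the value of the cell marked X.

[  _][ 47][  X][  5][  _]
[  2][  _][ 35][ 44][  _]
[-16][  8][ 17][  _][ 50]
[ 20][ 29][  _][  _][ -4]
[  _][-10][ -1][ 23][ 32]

From row 3, 85 − (-16 + 8 + 17 + 50) gives (3,4) = 26.
Row 5: -10 + (-1) + 23 + 32 + ? = 85, so (5,1) = 41.
Column 1 must total 85; the given cells sum to 47, so (1,1) = 38.
The remaining cell in column 2 is (2,2) = 85 − 74 = 11.
The remaining cell in column 4 is (4,4) = 85 − 98 = -13.
Row 2 must total 85; the given cells sum to 92, so (2,5) = -7.
Row 4 needs 85; the known cells sum to 32, so (4,3) = 53.
Column 3 must total 85; the given cells sum to 104, so (1,3) = -19.

-19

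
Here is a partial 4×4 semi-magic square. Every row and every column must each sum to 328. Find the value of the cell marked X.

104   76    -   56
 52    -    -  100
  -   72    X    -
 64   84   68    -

88

Row 1 needs 328; the known cells sum to 236, so (1,3) = 92.
From row 4, 328 − (64 + 84 + 68) gives (4,4) = 112.
The remaining cell in column 1 is (3,1) = 328 − 220 = 108.
Column 2: 76 + 72 + 84 + ? = 328, so (2,2) = 96.
Column 4: 56 + 100 + 112 + ? = 328, so (3,4) = 60.
The remaining cell in row 2 is (2,3) = 328 − 248 = 80.
Row 3: 108 + 72 + 60 + ? = 328, so (3,3) = 88.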